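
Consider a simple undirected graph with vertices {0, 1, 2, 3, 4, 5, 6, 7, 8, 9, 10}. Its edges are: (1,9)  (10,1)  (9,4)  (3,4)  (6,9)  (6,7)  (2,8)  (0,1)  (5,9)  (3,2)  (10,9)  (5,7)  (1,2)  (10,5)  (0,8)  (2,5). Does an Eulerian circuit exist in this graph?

Degrees: 0:2, 1:4, 2:4, 3:2, 4:2, 5:4, 6:2, 7:2, 8:2, 9:5, 10:3
Vertices with odd degree: 9, 10. An Eulerian circuit requires all degrees even.

No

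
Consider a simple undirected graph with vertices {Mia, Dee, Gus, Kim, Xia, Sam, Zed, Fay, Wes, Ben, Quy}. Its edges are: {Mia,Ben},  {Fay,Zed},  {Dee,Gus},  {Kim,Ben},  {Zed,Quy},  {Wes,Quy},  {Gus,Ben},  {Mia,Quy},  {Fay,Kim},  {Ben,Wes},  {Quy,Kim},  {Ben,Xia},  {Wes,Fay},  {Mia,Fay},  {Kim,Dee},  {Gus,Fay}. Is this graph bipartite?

Yes

Partition the vertices as {Dee, Sam, Fay, Ben, Quy} vs {Mia, Gus, Kim, Xia, Zed, Wes}. Each listed edge has one endpoint in each part, so the graph is bipartite.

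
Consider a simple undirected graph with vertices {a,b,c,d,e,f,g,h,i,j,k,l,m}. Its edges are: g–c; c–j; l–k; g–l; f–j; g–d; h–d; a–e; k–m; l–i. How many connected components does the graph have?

Component: {b}
Component: {a, e}
Component: {c, d, f, g, h, i, j, k, l, m}

3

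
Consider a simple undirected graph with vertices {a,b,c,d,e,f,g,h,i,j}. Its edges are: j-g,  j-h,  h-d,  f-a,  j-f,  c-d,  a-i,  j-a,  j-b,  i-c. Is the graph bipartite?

No

a-f-j-a is an odd cycle (length 3), and a bipartite graph can contain only even cycles.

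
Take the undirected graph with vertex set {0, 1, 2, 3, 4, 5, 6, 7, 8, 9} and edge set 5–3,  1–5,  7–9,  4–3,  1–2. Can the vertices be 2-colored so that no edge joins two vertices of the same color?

Partition the vertices as {0, 2, 4, 5, 6, 8, 9} vs {1, 3, 7}. Each listed edge has one endpoint in each part, so the graph is bipartite.

Yes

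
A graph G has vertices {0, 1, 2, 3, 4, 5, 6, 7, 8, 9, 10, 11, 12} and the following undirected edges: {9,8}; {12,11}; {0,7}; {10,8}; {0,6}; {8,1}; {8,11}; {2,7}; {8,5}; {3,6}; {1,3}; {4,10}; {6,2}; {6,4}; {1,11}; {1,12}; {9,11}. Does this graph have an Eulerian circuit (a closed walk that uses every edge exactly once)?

No

Degrees: 0:2, 1:4, 2:2, 3:2, 4:2, 5:1, 6:4, 7:2, 8:5, 9:2, 10:2, 11:4, 12:2
Vertices with odd degree: 5, 8. An Eulerian circuit requires all degrees even.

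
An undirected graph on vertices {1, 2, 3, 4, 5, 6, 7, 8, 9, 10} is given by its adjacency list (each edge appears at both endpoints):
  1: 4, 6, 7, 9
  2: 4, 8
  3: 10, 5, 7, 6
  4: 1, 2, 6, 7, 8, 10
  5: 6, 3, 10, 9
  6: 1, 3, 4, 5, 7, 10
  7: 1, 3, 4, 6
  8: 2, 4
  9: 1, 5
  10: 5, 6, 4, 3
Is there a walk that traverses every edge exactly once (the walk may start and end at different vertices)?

Yes

Degrees: 1:4, 2:2, 3:4, 4:6, 5:4, 6:6, 7:4, 8:2, 9:2, 10:4
Odd-degree vertices: none (0 total).
With 0 odd-degree vertices and all edges in one connected piece, an Eulerian trail exists.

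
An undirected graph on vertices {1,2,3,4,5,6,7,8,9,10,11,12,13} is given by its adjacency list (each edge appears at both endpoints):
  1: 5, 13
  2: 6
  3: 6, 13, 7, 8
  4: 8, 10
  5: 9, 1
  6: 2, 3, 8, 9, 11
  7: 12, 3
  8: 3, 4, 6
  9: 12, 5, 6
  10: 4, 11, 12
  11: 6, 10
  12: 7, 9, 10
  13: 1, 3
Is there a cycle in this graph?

The graph has 13 vertices, 17 edges, and 1 connected component.
One cycle is 1-13-3-8-6-11-10-12-9-5-1.

Yes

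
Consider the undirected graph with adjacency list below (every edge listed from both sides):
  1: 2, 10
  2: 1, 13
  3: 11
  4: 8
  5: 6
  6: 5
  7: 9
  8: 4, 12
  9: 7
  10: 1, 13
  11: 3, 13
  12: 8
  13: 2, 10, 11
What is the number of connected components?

Component: {5, 6}
Component: {7, 9}
Component: {4, 8, 12}
Component: {1, 2, 3, 10, 11, 13}

4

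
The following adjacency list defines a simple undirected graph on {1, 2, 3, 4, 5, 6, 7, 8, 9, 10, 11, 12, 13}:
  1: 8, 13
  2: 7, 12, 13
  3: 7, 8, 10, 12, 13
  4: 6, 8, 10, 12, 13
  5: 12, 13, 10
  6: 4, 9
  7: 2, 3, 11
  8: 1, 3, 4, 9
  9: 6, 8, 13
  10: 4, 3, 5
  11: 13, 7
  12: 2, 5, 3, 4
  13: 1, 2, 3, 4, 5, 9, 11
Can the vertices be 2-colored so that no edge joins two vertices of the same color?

A valid 2-coloring puts {6, 7, 8, 10, 12, 13} on one side and {1, 2, 3, 4, 5, 9, 11} on the other; every edge crosses between the two sides.

Yes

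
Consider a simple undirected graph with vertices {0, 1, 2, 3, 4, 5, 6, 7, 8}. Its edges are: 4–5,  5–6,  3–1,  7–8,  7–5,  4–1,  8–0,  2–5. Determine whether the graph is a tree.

|V| = 9, |E| = 8.
It is connected with exactly 8 edges, hence acyclic — it is a tree.

Yes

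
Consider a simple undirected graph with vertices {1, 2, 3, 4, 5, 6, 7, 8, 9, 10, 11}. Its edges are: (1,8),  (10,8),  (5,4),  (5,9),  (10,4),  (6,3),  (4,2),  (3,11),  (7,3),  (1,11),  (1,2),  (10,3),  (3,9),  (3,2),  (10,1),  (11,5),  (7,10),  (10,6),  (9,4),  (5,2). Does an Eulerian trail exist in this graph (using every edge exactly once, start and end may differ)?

Yes

Degrees: 1:4, 2:4, 3:6, 4:4, 5:4, 6:2, 7:2, 8:2, 9:3, 10:6, 11:3
Odd-degree vertices: 9, 11 (2 total).
The non-isolated vertices are connected and exactly 2 have odd degree, so an Eulerian trail exists (from 9 to 11).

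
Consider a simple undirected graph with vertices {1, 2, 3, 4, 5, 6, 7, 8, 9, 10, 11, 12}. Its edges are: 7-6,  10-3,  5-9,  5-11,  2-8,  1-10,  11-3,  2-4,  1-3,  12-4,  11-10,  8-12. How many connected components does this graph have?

3

Component: {6, 7}
Component: {2, 4, 8, 12}
Component: {1, 3, 5, 9, 10, 11}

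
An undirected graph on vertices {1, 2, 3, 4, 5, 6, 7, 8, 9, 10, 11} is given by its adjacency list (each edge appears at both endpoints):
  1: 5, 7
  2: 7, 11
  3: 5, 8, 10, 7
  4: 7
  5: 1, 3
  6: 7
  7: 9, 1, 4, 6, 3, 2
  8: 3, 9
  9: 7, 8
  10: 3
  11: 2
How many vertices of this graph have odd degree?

4

Degrees: 1:2, 2:2, 3:4, 4:1, 5:2, 6:1, 7:6, 8:2, 9:2, 10:1, 11:1
Odd-degree vertices: 4, 6, 10, 11.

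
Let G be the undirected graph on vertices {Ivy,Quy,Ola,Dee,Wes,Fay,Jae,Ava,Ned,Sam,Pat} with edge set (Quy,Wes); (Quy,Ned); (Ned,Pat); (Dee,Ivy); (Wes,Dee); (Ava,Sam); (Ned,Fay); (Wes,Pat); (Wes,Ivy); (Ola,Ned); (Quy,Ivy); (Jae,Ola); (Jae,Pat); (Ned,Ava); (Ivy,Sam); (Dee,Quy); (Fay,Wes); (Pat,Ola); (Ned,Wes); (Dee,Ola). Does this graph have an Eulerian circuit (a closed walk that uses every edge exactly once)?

Degrees: Ivy:4, Quy:4, Ola:4, Dee:4, Wes:6, Fay:2, Jae:2, Ava:2, Ned:6, Sam:2, Pat:4
Every vertex has even degree and the edges form a single connected piece, so an Eulerian circuit exists.

Yes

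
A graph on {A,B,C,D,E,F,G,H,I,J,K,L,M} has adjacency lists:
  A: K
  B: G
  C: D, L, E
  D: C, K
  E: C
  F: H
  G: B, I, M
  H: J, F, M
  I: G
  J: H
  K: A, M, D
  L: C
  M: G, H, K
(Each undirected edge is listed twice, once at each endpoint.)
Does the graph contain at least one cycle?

The graph has 13 vertices, 12 edges, and 1 connected component.
Since 12 = 13 - 1, the graph is a forest and contains no cycle.

No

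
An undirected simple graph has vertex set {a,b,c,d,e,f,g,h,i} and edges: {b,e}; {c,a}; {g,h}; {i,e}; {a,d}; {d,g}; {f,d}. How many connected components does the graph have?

2

Component: {b, e, i}
Component: {a, c, d, f, g, h}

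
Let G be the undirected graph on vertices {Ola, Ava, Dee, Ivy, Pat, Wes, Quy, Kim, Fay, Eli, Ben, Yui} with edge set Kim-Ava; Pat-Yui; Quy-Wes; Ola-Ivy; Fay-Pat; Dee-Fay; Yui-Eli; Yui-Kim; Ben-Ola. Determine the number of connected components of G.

3

Component: {Wes, Quy}
Component: {Ola, Ivy, Ben}
Component: {Ava, Dee, Pat, Kim, Fay, Eli, Yui}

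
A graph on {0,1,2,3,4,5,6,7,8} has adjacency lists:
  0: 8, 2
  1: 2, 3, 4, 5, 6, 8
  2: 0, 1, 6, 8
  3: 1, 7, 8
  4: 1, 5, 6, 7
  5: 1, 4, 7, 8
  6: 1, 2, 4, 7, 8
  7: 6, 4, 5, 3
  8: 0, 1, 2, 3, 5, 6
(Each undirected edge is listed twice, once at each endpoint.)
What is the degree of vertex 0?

Neighbors of 0: 2, 8.

2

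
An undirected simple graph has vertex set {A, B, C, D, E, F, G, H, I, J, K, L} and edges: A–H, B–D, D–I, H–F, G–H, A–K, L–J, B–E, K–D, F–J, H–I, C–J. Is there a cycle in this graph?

The graph has 12 vertices, 12 edges, and 1 connected component.
Since 12 > 12 - 1, a cycle must exist; for instance A-K-D-I-H-A.

Yes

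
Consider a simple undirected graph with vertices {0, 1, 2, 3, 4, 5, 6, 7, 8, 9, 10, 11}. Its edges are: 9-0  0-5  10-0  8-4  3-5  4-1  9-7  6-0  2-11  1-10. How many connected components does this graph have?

2

Component: {2, 11}
Component: {0, 1, 3, 4, 5, 6, 7, 8, 9, 10}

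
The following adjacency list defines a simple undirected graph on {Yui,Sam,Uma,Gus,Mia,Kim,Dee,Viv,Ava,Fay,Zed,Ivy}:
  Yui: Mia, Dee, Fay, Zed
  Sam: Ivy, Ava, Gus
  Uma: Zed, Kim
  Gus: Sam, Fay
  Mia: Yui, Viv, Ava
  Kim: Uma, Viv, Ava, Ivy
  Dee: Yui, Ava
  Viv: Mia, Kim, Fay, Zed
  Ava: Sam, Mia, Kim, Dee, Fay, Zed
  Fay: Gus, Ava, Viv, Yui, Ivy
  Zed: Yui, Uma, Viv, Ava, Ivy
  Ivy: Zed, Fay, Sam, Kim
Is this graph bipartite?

Partition the vertices as {Sam, Mia, Kim, Dee, Fay, Zed} vs {Yui, Uma, Gus, Viv, Ava, Ivy}. Each listed edge has one endpoint in each part, so the graph is bipartite.

Yes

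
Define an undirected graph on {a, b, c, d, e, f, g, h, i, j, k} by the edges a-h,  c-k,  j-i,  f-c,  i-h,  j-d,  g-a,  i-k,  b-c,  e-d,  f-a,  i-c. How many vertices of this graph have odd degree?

4

Degrees: a:3, b:1, c:4, d:2, e:1, f:2, g:1, h:2, i:4, j:2, k:2
Odd-degree vertices: a, b, e, g.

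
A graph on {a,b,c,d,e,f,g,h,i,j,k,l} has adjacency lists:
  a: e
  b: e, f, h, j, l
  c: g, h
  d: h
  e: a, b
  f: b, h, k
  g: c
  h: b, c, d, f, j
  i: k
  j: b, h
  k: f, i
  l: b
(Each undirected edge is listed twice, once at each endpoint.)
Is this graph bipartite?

No

The cycle f-h-b-f has length 3, which is odd, so the graph is not bipartite.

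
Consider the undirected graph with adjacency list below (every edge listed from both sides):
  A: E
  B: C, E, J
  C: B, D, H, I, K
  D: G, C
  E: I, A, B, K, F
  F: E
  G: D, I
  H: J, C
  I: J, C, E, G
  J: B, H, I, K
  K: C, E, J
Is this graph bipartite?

Yes

Color {C, E, G, J} black and {A, B, D, F, H, I, K} white. No edge joins two same-colored vertices, so the graph is bipartite.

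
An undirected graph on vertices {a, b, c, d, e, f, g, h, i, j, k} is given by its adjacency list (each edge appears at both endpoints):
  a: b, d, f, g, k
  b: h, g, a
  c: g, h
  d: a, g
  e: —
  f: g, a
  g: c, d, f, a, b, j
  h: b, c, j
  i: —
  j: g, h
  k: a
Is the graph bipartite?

No

d-g-a-d is an odd cycle (length 3), and a bipartite graph can contain only even cycles.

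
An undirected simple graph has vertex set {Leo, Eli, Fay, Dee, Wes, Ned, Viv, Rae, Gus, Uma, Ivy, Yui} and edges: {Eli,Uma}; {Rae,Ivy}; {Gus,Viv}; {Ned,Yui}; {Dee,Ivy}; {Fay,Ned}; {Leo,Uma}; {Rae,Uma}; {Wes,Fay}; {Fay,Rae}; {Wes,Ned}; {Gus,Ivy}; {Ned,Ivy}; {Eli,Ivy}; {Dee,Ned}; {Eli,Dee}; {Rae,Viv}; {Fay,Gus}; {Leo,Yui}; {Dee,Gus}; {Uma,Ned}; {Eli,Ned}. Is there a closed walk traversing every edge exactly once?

No

Degrees: Leo:2, Eli:4, Fay:4, Dee:4, Wes:2, Ned:7, Viv:2, Rae:4, Gus:4, Uma:4, Ivy:5, Yui:2
Ned, Ivy have odd degree; an Eulerian circuit needs every degree to be even, so none exists.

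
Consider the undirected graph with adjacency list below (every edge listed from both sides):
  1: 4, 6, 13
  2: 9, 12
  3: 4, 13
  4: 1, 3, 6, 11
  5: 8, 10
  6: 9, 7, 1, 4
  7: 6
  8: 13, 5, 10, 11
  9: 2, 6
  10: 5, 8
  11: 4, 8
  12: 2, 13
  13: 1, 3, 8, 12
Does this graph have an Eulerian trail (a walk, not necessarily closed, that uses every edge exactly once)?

Degrees: 1:3, 2:2, 3:2, 4:4, 5:2, 6:4, 7:1, 8:4, 9:2, 10:2, 11:2, 12:2, 13:4
Odd-degree vertices: 1, 7 (2 total).
The non-isolated vertices are connected and exactly 2 have odd degree, so an Eulerian trail exists (from 1 to 7).

Yes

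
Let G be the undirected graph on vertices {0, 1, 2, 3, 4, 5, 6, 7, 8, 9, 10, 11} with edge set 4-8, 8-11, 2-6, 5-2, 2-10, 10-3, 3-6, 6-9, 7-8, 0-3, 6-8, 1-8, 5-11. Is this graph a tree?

The graph has 12 vertices and 13 edges.
A tree on 12 vertices has exactly 11 edges; this graph has 13, so it contains a cycle and is not a tree.

No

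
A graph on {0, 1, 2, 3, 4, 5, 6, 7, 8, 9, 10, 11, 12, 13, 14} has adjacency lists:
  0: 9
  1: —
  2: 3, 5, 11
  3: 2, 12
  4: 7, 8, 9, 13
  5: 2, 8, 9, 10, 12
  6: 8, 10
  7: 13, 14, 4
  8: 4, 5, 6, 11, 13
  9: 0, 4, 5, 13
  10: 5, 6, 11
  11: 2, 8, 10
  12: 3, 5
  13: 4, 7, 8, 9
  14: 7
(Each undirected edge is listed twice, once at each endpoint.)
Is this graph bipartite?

No

13-4-7-13 is an odd cycle (length 3), and a bipartite graph can contain only even cycles.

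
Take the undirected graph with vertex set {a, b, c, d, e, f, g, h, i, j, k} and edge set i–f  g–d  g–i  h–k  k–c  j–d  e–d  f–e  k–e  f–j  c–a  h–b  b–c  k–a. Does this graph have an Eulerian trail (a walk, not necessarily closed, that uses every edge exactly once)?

Degrees: a:2, b:2, c:3, d:3, e:3, f:3, g:2, h:2, i:2, j:2, k:4
Odd-degree vertices: c, d, e, f (4 total).
An Eulerian trail requires 0 or 2 odd-degree vertices; here there are 4.

No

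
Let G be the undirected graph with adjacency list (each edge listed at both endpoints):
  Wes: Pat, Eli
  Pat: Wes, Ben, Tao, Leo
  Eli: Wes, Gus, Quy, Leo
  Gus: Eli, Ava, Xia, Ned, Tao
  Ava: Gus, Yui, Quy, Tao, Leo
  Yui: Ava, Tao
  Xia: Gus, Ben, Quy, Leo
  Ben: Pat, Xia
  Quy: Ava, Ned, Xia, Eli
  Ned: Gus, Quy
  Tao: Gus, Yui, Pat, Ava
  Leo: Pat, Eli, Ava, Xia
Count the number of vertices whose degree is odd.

Degrees: Wes:2, Pat:4, Eli:4, Gus:5, Ava:5, Yui:2, Xia:4, Ben:2, Quy:4, Ned:2, Tao:4, Leo:4
Odd-degree vertices: Gus, Ava.

2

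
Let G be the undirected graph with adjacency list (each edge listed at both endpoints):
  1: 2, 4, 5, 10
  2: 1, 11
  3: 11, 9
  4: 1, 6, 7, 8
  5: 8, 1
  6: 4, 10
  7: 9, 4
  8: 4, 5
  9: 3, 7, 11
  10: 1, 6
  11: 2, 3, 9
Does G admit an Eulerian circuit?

No

Degrees: 1:4, 2:2, 3:2, 4:4, 5:2, 6:2, 7:2, 8:2, 9:3, 10:2, 11:3
Vertices with odd degree: 9, 11. An Eulerian circuit requires all degrees even.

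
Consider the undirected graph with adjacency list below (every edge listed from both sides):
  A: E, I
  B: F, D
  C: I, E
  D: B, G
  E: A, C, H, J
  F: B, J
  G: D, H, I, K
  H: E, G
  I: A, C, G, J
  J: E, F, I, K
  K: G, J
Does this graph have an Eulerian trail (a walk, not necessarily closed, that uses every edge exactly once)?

Yes

Degrees: A:2, B:2, C:2, D:2, E:4, F:2, G:4, H:2, I:4, J:4, K:2
Odd-degree vertices: none (0 total).
The non-isolated vertices are connected and exactly 0 have odd degree, so an Eulerian trail exists.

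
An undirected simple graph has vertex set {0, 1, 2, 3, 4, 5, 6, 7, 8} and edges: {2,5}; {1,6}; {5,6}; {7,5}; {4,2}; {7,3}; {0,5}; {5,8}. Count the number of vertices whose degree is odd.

Degrees: 0:1, 1:1, 2:2, 3:1, 4:1, 5:5, 6:2, 7:2, 8:1
Odd-degree vertices: 0, 1, 3, 4, 5, 8.

6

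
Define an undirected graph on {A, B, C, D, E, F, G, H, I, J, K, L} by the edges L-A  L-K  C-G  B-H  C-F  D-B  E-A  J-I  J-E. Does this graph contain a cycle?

No

|V| = 12, |E| = 9, number of components = 3.
A forest on 12 vertices with 3 components has exactly 9 edges, which matches — so no cycle.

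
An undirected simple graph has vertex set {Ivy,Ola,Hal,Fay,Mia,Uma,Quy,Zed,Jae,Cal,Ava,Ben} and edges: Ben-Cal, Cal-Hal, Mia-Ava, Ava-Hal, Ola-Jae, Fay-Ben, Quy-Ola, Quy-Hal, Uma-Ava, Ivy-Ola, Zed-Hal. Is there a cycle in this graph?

No

|V| = 12, |E| = 11, number of components = 1.
A forest on 12 vertices with 1 component has exactly 11 edges, which matches — so no cycle.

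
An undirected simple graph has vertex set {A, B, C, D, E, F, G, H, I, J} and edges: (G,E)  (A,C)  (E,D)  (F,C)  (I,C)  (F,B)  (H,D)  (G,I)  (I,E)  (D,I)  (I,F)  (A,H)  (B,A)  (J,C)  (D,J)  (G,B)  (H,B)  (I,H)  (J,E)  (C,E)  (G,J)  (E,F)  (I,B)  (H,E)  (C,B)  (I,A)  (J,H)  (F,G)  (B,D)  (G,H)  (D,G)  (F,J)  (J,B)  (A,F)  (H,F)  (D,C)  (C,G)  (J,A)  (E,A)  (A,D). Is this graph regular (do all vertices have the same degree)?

Degrees: A:8, B:8, C:8, D:8, E:8, F:8, G:8, H:8, I:8, J:8
All degrees equal 8; the graph is regular.

Yes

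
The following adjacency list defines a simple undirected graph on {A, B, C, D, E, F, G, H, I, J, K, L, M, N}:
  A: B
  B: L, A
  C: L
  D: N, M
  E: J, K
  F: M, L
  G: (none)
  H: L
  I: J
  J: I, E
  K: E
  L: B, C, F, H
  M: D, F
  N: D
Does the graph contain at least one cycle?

No

The graph has 14 vertices, 11 edges, and 3 connected components.
A forest on 14 vertices with 3 components has exactly 11 edges, which matches — so no cycle.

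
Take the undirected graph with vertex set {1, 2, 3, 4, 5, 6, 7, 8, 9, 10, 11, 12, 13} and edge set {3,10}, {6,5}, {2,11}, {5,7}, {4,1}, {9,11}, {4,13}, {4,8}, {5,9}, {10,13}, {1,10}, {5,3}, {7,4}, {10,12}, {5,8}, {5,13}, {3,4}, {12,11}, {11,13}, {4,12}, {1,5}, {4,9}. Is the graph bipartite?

Yes

Partition the vertices as {4, 5, 10, 11} vs {1, 2, 3, 6, 7, 8, 9, 12, 13}. Each listed edge has one endpoint in each part, so the graph is bipartite.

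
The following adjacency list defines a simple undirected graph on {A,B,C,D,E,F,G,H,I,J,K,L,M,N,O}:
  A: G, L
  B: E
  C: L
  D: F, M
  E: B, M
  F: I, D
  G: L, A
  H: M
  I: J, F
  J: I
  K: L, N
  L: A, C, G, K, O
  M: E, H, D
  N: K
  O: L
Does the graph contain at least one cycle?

Yes

The graph has 15 vertices, 14 edges, and 2 connected components.
Since 14 > 15 - 2, a cycle must exist; for instance A-G-L-A.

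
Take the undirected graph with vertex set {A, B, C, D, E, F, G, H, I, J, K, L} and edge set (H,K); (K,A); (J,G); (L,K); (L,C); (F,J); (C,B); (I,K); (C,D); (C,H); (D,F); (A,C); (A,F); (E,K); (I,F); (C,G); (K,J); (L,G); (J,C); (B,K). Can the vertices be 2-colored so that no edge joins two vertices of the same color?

The cycle C-G-L-C has length 3, which is odd, so the graph is not bipartite.

No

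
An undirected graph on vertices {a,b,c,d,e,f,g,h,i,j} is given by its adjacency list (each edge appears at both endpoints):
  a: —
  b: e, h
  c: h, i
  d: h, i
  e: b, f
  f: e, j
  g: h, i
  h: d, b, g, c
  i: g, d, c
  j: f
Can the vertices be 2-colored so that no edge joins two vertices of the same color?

Color {a, e, h, i, j} black and {b, c, d, f, g} white. No edge joins two same-colored vertices, so the graph is bipartite.

Yes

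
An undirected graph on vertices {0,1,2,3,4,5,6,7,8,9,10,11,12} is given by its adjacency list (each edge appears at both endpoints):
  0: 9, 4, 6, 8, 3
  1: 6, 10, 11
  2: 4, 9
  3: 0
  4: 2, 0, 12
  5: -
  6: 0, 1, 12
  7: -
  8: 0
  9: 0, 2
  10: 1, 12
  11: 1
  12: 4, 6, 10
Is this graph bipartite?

Yes

Color {3, 4, 5, 6, 7, 8, 9, 10, 11} black and {0, 1, 2, 12} white. No edge joins two same-colored vertices, so the graph is bipartite.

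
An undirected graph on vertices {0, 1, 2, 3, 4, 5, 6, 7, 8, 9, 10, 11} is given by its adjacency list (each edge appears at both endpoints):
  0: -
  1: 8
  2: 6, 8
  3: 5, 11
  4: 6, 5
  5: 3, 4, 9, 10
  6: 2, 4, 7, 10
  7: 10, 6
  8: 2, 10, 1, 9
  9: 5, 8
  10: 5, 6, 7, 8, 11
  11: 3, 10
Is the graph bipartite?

The cycle 10-7-6-10 has length 3, which is odd, so the graph is not bipartite.

No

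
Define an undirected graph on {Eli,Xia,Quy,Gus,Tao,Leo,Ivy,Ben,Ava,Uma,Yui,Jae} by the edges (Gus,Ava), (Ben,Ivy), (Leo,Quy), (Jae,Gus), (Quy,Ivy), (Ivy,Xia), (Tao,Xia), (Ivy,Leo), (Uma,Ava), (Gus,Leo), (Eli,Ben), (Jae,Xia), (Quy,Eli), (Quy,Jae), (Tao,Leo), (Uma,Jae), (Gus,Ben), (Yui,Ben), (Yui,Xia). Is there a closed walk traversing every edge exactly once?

Degrees: Eli:2, Xia:4, Quy:4, Gus:4, Tao:2, Leo:4, Ivy:4, Ben:4, Ava:2, Uma:2, Yui:2, Jae:4
Every vertex has even degree and the edges form a single connected piece, so an Eulerian circuit exists.

Yes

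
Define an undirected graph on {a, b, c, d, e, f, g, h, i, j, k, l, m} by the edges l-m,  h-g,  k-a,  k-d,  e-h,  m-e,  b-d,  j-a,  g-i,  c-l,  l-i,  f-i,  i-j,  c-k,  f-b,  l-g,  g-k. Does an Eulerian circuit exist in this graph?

Degrees: a:2, b:2, c:2, d:2, e:2, f:2, g:4, h:2, i:4, j:2, k:4, l:4, m:2
Every vertex has even degree and the edges form a single connected piece, so an Eulerian circuit exists.

Yes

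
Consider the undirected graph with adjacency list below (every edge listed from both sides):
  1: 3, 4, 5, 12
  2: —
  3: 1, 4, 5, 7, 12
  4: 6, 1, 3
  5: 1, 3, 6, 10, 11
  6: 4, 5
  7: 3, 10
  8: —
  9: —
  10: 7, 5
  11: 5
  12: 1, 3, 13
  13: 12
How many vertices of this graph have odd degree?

Degrees: 1:4, 2:0, 3:5, 4:3, 5:5, 6:2, 7:2, 8:0, 9:0, 10:2, 11:1, 12:3, 13:1
Odd-degree vertices: 3, 4, 5, 11, 12, 13.

6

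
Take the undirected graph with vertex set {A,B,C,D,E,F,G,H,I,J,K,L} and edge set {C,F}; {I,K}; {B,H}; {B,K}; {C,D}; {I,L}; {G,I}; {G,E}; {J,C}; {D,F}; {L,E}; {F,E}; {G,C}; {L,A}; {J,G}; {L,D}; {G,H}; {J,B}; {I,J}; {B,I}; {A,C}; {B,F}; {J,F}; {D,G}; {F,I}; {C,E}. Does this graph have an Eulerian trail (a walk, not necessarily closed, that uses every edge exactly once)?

Yes

Degrees: A:2, B:5, C:6, D:4, E:4, F:6, G:6, H:2, I:6, J:5, K:2, L:4
Odd-degree vertices: B, J (2 total).
With 2 odd-degree vertices and all edges in one connected piece, an Eulerian trail exists (from B to J).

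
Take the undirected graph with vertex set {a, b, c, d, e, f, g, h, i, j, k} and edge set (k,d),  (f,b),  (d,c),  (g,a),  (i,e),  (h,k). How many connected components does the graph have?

Component: {j}
Component: {a, g}
Component: {b, f}
Component: {e, i}
Component: {c, d, h, k}

5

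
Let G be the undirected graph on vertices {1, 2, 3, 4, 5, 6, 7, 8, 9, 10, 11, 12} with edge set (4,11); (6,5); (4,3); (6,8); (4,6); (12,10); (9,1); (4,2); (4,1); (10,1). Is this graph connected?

Component: {7}
Component: {1, 2, 3, 4, 5, 6, 8, 9, 10, 11, 12}
No edge joins these 2 groups, so the graph is disconnected.

No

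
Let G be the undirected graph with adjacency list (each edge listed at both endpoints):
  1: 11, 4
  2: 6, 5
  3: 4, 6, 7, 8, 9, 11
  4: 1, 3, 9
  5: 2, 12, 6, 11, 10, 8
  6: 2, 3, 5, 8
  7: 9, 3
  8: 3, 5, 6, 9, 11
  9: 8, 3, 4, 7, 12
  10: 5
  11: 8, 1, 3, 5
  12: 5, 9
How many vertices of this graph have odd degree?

4

Degrees: 1:2, 2:2, 3:6, 4:3, 5:6, 6:4, 7:2, 8:5, 9:5, 10:1, 11:4, 12:2
Odd-degree vertices: 4, 8, 9, 10.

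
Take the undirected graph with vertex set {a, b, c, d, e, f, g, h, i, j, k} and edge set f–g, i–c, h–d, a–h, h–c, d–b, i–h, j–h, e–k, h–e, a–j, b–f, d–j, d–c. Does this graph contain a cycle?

Yes

The graph has 11 vertices, 14 edges, and 1 connected component.
One cycle is h-d-c-h.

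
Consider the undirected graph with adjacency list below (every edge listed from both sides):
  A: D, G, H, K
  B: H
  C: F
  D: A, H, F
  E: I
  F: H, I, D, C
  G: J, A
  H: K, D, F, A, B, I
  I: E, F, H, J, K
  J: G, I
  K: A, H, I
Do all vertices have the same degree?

No

Degrees: A:4, B:1, C:1, D:3, E:1, F:4, G:2, H:6, I:5, J:2, K:3
Vertex B has degree 1 while H has degree 6, so the graph is not regular.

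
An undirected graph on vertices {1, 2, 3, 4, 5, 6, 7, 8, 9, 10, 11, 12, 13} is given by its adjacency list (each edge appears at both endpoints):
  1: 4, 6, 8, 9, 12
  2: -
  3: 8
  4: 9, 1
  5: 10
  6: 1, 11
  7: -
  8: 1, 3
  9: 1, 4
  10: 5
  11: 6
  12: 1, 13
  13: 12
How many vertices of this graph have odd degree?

Degrees: 1:5, 2:0, 3:1, 4:2, 5:1, 6:2, 7:0, 8:2, 9:2, 10:1, 11:1, 12:2, 13:1
Odd-degree vertices: 1, 3, 5, 10, 11, 13.

6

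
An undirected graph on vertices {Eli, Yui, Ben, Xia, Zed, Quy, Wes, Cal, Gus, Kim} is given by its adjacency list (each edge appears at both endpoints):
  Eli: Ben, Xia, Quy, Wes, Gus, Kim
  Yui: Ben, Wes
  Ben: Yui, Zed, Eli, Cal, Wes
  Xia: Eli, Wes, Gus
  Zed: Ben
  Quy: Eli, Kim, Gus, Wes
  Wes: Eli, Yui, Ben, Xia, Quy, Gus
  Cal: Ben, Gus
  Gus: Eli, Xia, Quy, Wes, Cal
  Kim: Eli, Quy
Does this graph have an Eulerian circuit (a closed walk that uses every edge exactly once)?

Degrees: Eli:6, Yui:2, Ben:5, Xia:3, Zed:1, Quy:4, Wes:6, Cal:2, Gus:5, Kim:2
Ben, Xia, Zed, Gus have odd degree; an Eulerian circuit needs every degree to be even, so none exists.

No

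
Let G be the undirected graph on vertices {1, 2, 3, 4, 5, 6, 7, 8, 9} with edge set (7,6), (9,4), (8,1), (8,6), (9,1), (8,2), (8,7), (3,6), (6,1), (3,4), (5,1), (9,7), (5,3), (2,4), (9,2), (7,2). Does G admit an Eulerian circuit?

No

Degrees: 1:4, 2:4, 3:3, 4:3, 5:2, 6:4, 7:4, 8:4, 9:4
3, 4 have odd degree; an Eulerian circuit needs every degree to be even, so none exists.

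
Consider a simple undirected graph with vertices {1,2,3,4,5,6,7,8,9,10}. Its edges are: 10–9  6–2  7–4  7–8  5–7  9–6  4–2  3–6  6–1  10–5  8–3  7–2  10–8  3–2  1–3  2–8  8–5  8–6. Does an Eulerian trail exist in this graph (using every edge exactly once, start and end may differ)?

Degrees: 1:2, 2:5, 3:4, 4:2, 5:3, 6:5, 7:4, 8:6, 9:2, 10:3
Odd-degree vertices: 2, 5, 6, 10 (4 total).
With 4 odd-degree vertices (more than two), no single trail can use every edge.

No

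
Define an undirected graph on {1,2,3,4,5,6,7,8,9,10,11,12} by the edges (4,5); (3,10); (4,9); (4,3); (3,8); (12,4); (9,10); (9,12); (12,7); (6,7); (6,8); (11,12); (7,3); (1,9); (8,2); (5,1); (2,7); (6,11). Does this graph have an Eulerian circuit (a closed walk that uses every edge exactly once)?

Degrees: 1:2, 2:2, 3:4, 4:4, 5:2, 6:3, 7:4, 8:3, 9:4, 10:2, 11:2, 12:4
Vertices with odd degree: 6, 8. An Eulerian circuit requires all degrees even.

No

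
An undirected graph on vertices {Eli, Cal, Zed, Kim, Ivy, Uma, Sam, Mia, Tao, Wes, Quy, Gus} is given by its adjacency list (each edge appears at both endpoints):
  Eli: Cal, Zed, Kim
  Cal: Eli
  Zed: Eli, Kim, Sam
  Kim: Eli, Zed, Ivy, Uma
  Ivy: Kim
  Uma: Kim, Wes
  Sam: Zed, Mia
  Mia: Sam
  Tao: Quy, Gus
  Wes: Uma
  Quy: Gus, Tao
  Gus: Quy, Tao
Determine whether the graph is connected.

No

Component: {Tao, Quy, Gus}
Component: {Eli, Cal, Zed, Kim, Ivy, Uma, Sam, Mia, Wes}
No edge joins these 2 groups, so the graph is disconnected.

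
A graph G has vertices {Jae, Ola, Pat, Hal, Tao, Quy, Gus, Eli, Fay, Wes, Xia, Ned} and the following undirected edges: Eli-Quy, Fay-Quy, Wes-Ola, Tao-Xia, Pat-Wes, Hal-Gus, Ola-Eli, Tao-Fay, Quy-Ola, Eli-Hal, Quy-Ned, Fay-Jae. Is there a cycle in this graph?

The graph has 12 vertices, 12 edges, and 1 connected component.
Since 12 > 12 - 1, a cycle must exist; for instance Quy-Eli-Ola-Quy.

Yes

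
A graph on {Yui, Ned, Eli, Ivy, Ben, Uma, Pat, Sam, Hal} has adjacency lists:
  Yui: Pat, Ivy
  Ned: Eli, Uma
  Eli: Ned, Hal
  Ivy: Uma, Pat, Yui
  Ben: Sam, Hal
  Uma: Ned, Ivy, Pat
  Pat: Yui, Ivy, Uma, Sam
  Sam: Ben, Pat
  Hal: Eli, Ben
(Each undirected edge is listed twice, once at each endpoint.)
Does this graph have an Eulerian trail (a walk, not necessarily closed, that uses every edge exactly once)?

Yes

Degrees: Yui:2, Ned:2, Eli:2, Ivy:3, Ben:2, Uma:3, Pat:4, Sam:2, Hal:2
Odd-degree vertices: Ivy, Uma (2 total).
The non-isolated vertices are connected and exactly 2 have odd degree, so an Eulerian trail exists (from Ivy to Uma).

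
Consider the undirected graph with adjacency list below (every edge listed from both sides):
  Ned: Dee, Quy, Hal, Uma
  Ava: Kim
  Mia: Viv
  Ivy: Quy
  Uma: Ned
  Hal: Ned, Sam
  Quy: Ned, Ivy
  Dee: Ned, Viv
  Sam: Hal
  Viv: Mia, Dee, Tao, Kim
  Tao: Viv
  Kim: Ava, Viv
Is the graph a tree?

Yes

The graph has 12 vertices and 11 edges.
It is connected with exactly 11 edges, hence acyclic — it is a tree.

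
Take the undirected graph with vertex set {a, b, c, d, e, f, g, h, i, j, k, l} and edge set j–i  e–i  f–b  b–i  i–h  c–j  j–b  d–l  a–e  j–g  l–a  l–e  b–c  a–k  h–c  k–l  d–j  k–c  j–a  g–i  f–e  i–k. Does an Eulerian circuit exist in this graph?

Yes

Degrees: a:4, b:4, c:4, d:2, e:4, f:2, g:2, h:2, i:6, j:6, k:4, l:4
Every vertex has even degree and the edges form a single connected piece, so an Eulerian circuit exists.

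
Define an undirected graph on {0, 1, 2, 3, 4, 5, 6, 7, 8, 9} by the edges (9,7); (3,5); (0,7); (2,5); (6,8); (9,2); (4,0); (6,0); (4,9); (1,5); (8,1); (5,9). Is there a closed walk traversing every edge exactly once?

No

Degrees: 0:3, 1:2, 2:2, 3:1, 4:2, 5:4, 6:2, 7:2, 8:2, 9:4
0, 3 have odd degree; an Eulerian circuit needs every degree to be even, so none exists.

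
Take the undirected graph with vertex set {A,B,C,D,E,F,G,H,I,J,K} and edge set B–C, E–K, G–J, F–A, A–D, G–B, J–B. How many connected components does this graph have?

Component: {H}
Component: {I}
Component: {E, K}
Component: {A, D, F}
Component: {B, C, G, J}

5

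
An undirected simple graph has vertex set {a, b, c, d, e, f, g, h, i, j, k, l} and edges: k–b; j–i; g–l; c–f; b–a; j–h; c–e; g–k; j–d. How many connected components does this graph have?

3

Component: {c, e, f}
Component: {d, h, i, j}
Component: {a, b, g, k, l}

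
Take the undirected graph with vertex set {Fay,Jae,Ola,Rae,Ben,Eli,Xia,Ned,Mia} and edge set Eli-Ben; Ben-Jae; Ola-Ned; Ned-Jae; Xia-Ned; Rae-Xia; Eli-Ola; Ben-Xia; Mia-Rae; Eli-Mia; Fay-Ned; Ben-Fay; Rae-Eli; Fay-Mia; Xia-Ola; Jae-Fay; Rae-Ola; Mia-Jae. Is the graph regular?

Degrees: Fay:4, Jae:4, Ola:4, Rae:4, Ben:4, Eli:4, Xia:4, Ned:4, Mia:4
Every vertex has degree 4, so the graph is 4-regular.

Yes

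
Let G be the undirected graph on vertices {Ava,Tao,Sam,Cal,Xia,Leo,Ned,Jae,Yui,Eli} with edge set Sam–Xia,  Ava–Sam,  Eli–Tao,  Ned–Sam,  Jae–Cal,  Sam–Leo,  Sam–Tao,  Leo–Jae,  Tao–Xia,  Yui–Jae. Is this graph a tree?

The graph has 10 vertices and 10 edges.
A tree on 10 vertices has exactly 9 edges; this graph has 10, so it contains a cycle and is not a tree.

No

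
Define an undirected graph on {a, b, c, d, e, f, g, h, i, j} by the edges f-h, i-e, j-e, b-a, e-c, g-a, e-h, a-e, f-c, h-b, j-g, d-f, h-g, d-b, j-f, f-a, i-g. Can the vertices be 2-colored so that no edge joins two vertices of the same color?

A valid 2-coloring puts {b, e, f, g} on one side and {a, c, d, h, i, j} on the other; every edge crosses between the two sides.

Yes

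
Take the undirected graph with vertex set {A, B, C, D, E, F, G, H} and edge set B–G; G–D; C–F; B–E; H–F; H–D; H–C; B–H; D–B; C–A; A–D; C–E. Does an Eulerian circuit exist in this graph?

Yes

Degrees: A:2, B:4, C:4, D:4, E:2, F:2, G:2, H:4
Every vertex has even degree and the edges form a single connected piece, so an Eulerian circuit exists.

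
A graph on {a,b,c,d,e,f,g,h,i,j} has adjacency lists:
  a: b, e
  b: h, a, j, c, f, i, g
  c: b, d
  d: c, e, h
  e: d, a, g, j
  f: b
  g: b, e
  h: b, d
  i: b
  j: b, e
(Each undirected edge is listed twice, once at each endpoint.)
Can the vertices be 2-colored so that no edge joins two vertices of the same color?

No

b-h-d-e-j-b is an odd cycle (length 5), and a bipartite graph can contain only even cycles.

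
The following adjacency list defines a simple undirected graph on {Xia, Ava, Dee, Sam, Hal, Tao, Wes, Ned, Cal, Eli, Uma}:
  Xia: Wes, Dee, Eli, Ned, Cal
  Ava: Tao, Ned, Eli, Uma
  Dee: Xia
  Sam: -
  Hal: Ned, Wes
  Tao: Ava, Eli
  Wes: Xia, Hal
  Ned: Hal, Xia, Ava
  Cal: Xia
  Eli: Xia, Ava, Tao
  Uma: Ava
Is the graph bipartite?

No

Eli-Tao-Ava-Eli is an odd cycle (length 3), and a bipartite graph can contain only even cycles.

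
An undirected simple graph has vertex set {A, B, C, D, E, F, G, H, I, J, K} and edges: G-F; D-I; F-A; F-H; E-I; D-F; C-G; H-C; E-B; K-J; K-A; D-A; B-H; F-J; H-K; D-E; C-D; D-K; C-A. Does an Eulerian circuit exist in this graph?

No

Degrees: A:4, B:2, C:4, D:6, E:3, F:5, G:2, H:4, I:2, J:2, K:4
E, F have odd degree; an Eulerian circuit needs every degree to be even, so none exists.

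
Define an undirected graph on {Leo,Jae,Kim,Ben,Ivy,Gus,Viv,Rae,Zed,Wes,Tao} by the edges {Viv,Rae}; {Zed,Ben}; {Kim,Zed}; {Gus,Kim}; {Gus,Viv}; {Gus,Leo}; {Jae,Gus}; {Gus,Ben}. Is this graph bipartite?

A valid 2-coloring puts {Ivy, Gus, Rae, Zed, Wes, Tao} on one side and {Leo, Jae, Kim, Ben, Viv} on the other; every edge crosses between the two sides.

Yes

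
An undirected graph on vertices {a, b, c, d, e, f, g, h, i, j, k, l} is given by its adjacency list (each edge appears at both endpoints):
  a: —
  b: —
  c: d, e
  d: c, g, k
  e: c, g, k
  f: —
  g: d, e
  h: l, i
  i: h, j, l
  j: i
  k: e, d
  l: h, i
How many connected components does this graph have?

Component: {a}
Component: {b}
Component: {f}
Component: {h, i, j, l}
Component: {c, d, e, g, k}

5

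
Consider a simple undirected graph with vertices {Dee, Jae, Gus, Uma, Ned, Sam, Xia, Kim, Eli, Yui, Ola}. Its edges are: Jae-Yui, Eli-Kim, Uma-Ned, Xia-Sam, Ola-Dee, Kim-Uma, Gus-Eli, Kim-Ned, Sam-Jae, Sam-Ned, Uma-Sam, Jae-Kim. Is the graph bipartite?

No

The cycle Uma-Ned-Kim-Uma has length 3, which is odd, so the graph is not bipartite.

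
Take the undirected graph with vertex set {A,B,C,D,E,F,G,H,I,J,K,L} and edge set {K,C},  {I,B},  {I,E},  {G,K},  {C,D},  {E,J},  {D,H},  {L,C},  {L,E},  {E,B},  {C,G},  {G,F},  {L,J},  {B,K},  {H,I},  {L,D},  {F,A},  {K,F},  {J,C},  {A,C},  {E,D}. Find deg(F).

Neighbors of F: A, G, K.

3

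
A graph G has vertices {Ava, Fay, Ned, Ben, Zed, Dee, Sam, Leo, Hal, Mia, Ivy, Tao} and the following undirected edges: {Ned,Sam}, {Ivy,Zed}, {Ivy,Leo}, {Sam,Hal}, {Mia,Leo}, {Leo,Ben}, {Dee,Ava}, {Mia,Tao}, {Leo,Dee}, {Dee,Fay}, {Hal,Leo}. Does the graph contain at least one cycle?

No

|V| = 12, |E| = 11, number of components = 1.
A forest on 12 vertices with 1 component has exactly 11 edges, which matches — so no cycle.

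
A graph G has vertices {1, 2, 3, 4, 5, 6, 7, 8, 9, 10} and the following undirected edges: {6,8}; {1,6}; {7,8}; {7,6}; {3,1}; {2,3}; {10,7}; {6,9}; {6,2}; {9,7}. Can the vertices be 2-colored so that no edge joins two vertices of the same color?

No

The cycle 9-6-7-9 has length 3, which is odd, so the graph is not bipartite.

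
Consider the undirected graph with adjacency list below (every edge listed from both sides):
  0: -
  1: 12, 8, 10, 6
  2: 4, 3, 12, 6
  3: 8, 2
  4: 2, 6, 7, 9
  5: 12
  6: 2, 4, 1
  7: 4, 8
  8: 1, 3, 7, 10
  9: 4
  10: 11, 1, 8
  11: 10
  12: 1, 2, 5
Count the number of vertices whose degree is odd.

6

Degrees: 0:0, 1:4, 2:4, 3:2, 4:4, 5:1, 6:3, 7:2, 8:4, 9:1, 10:3, 11:1, 12:3
Odd-degree vertices: 5, 6, 9, 10, 11, 12.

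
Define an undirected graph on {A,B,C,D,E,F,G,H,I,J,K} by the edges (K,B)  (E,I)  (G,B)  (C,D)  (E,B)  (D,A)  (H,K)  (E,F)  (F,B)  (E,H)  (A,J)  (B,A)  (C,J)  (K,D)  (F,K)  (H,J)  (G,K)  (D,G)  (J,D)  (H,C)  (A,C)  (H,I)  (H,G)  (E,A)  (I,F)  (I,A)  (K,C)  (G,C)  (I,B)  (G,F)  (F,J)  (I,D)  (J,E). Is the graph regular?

Yes

Degrees: A:6, B:6, C:6, D:6, E:6, F:6, G:6, H:6, I:6, J:6, K:6
All degrees equal 6; the graph is regular.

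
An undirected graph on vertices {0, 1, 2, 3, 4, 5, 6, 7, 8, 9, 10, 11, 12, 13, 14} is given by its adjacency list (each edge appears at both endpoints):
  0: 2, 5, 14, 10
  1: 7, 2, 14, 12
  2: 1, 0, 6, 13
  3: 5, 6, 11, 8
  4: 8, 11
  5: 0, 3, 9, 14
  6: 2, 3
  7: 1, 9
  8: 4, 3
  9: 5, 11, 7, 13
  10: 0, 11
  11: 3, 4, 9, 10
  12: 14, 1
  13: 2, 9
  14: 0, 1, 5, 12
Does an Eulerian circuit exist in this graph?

Degrees: 0:4, 1:4, 2:4, 3:4, 4:2, 5:4, 6:2, 7:2, 8:2, 9:4, 10:2, 11:4, 12:2, 13:2, 14:4
All degrees are even and the non-isolated vertices are connected — an Eulerian circuit exists.

Yes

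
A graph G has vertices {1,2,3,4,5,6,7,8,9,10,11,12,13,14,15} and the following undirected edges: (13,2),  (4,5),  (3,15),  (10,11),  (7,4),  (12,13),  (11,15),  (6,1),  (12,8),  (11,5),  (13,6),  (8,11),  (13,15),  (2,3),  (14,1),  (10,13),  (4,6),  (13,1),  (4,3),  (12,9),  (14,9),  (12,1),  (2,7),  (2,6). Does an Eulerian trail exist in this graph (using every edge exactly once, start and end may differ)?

Yes

Degrees: 1:4, 2:4, 3:3, 4:4, 5:2, 6:4, 7:2, 8:2, 9:2, 10:2, 11:4, 12:4, 13:6, 14:2, 15:3
Odd-degree vertices: 3, 15 (2 total).
With 2 odd-degree vertices and all edges in one connected piece, an Eulerian trail exists (from 3 to 15).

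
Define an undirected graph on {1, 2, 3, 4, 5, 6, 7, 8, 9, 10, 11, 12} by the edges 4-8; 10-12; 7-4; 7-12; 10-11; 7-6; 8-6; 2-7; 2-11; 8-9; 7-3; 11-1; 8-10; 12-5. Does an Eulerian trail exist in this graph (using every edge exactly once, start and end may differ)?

Degrees: 1:1, 2:2, 3:1, 4:2, 5:1, 6:2, 7:5, 8:4, 9:1, 10:3, 11:3, 12:3
Odd-degree vertices: 1, 3, 5, 7, 9, 10, 11, 12 (8 total).
With 8 odd-degree vertices (more than two), no single trail can use every edge.

No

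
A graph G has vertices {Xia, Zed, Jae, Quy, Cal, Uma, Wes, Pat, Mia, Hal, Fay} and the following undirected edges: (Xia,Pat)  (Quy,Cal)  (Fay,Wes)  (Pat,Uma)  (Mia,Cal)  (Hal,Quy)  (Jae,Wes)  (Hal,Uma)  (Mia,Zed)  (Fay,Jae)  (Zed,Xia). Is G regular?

Yes

Degrees: Xia:2, Zed:2, Jae:2, Quy:2, Cal:2, Uma:2, Wes:2, Pat:2, Mia:2, Hal:2, Fay:2
Every vertex has degree 2, so the graph is 2-regular.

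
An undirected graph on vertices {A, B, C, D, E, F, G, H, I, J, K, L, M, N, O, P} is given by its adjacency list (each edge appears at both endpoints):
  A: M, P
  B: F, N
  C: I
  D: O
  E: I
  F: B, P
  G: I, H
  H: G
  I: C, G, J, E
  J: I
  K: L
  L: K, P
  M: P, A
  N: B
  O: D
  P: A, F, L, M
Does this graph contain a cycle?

Yes

The graph has 16 vertices, 14 edges, and 3 connected components.
One cycle is A-P-M-A.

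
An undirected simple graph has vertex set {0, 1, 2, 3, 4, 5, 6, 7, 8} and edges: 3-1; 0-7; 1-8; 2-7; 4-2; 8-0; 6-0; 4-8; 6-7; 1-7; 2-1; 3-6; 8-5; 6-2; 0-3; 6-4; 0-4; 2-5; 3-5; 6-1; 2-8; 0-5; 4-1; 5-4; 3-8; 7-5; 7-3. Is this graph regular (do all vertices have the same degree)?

Degrees: 0:6, 1:6, 2:6, 3:6, 4:6, 5:6, 6:6, 7:6, 8:6
Every vertex has degree 6, so the graph is 6-regular.

Yes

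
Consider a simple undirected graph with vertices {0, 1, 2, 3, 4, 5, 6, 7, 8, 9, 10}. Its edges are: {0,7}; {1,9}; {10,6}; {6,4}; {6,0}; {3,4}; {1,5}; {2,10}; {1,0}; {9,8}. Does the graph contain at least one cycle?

No

The graph has 11 vertices, 10 edges, and 1 connected component.
Since 10 = 11 - 1, the graph is a forest and contains no cycle.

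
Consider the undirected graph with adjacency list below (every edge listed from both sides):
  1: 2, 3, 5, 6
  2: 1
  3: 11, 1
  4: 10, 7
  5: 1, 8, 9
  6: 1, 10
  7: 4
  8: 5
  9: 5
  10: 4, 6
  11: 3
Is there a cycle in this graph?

No

|V| = 11, |E| = 10, number of components = 1.
Since 10 = 11 - 1, the graph is a forest and contains no cycle.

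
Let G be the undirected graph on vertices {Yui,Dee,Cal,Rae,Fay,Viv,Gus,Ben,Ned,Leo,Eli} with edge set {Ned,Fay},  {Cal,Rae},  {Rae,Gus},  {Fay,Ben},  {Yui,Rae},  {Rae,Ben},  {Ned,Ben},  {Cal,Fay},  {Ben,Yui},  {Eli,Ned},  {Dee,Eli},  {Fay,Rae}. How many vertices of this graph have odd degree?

Degrees: Yui:2, Dee:1, Cal:2, Rae:5, Fay:4, Viv:0, Gus:1, Ben:4, Ned:3, Leo:0, Eli:2
Odd-degree vertices: Dee, Rae, Gus, Ned.

4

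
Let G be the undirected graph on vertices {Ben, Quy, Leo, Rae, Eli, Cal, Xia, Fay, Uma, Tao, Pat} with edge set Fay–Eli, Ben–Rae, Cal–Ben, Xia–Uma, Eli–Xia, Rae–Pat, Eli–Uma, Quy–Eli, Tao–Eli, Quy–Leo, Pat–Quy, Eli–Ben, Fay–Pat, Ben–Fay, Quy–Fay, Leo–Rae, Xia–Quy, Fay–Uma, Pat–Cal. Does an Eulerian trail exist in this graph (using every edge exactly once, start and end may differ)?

Degrees: Ben:4, Quy:5, Leo:2, Rae:3, Eli:6, Cal:2, Xia:3, Fay:5, Uma:3, Tao:1, Pat:4
Odd-degree vertices: Quy, Rae, Xia, Fay, Uma, Tao (6 total).
An Eulerian trail requires 0 or 2 odd-degree vertices; here there are 6.

No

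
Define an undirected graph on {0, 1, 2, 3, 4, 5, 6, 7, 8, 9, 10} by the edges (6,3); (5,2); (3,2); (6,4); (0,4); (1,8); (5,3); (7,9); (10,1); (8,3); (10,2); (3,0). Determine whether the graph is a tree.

No

|V| = 11, |E| = 12.
It is not connected, so it is not a tree.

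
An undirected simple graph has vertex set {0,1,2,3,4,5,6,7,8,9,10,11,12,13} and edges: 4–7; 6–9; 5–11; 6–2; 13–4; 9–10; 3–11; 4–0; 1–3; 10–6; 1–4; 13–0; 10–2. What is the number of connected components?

4

Component: {8}
Component: {12}
Component: {2, 6, 9, 10}
Component: {0, 1, 3, 4, 5, 7, 11, 13}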